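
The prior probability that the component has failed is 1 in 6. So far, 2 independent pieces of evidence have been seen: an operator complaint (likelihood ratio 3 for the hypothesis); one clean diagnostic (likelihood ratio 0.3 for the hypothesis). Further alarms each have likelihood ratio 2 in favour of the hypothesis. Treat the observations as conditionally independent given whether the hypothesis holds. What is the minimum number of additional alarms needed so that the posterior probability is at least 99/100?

Prior odds = (1/6)/(5/6) = 0.2.
Combined Bayes factor of the evidence already in hand = 3 × 0.3 = 0.9.
Odds after that evidence = 0.2 × 0.9 = 0.18.
Target odds = 0.99/0.01 = 99.
Need 2ⁿ ≥ 99 ÷ 0.18 = 550.
2⁹ = 512 falls short of 550 but 2¹⁰ = 1024 reaches it, so n = 10.

10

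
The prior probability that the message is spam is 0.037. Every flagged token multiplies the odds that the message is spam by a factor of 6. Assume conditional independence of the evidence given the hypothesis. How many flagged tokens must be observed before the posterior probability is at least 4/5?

Prior odds = 0.037/0.963 = 37/963.
Likelihood ratio per flagged token = 6.
Target odds: 0.8 ÷ 0.2 = 4.
Need (37/963) × 6ⁿ ≥ 4, i.e. 6ⁿ ≥ 3852/37.
6² = 36 falls short of 3852/37 but 6³ = 216 reaches it, so n = 3.

3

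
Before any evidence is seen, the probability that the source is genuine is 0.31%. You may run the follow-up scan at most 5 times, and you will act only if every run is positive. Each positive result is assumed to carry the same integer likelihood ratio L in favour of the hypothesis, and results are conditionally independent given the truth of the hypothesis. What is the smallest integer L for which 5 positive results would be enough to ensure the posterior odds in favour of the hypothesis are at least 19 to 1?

6

Prior odds = 0.0031/0.9969 = 31/9969.
Target odds = 19.
Need L⁵ ≥ 19 ÷ (31/9969) = 189411/31.
5⁵ = 3125 < 189411/31 ≤ 7776 = 6⁵, so L = 6.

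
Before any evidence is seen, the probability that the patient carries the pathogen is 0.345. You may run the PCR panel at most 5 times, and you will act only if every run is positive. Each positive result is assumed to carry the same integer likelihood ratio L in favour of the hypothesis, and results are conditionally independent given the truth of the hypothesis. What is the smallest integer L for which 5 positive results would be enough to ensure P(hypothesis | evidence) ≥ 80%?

Prior odds = 0.345/0.655 = 69/131.
Target odds = 0.8/0.2 = 4.
Need L⁵ ≥ 4 ÷ (69/131) = 524/69.
1⁵ = 1 < 524/69 ≤ 32 = 2⁵, so L = 2.

2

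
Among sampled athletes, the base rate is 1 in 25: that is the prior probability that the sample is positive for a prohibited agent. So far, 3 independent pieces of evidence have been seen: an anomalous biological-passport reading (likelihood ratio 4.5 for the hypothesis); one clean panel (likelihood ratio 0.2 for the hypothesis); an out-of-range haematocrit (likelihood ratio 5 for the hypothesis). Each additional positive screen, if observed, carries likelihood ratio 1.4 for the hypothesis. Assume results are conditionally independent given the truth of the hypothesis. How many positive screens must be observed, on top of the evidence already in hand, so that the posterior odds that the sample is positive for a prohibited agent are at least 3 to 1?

9

Prior odds = 0.04/0.96 = 1/24.
Combined Bayes factor of the evidence already in hand = 4.5 × 0.2 × 5 = 4.5.
Odds after that evidence = (1/24) × 4.5 = 0.1875.
Target odds = 3.
Need 1.4ⁿ ≥ 3 ÷ 0.1875 = 16.
1.4⁸ = 5764801/390625 falls short of 16 but 1.4⁹ = 40353607/1953125 reaches it, so n = 9.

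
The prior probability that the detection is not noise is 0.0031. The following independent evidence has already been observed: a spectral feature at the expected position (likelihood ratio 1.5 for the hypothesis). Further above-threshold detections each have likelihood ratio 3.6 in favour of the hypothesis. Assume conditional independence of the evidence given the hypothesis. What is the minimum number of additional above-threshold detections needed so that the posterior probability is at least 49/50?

8

Prior odds = 0.0031/0.9969 = 31/9969.
Bayes factor of the evidence already in hand = 1.5.
Odds after that evidence = (31/9969) × 1.5 = 31/6646.
Target odds = 0.98/0.02 = 49.
Need 3.6ⁿ ≥ 49 ÷ (31/6646) = 325654/31.
3.6⁷ = 612220032/78125 falls short of 325654/31 but 3.6⁸ ≈28211.1 reaches it, so n = 8.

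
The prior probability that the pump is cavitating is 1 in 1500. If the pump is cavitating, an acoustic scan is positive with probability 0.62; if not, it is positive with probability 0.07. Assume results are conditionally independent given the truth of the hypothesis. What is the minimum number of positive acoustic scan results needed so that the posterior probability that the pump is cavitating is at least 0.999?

Prior odds: (1/1500) ÷ (1499/1500) = 1/1499.
Likelihood ratio of a positive = 0.62/0.07 = 62/7.
Target posterior odds = 0.999/0.001 = 999.
Require (62/7)ⁿ ≥ 999 ÷ (1/1499) = 1497501.
(62/7)⁶ ≈482794 falls short of 1497501 but (62/7)⁷ ≈4.27618e+06 reaches it, so n = 7.

7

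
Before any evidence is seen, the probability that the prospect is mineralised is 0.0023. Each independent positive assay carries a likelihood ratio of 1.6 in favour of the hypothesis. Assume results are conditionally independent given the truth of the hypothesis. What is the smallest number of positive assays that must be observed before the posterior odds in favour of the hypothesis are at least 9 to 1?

18

Prior odds = 0.0023/0.9977 = 23/9977.
Likelihood ratio per positive assay = 1.6.
Target odds = 9.
Need (23/9977) × 1.6ⁿ ≥ 9, i.e. 1.6ⁿ ≥ 89793/23.
1.6¹⁷ ≈2951.48 falls short of 89793/23 but 1.6¹⁸ ≈4722.37 reaches it, so n = 18.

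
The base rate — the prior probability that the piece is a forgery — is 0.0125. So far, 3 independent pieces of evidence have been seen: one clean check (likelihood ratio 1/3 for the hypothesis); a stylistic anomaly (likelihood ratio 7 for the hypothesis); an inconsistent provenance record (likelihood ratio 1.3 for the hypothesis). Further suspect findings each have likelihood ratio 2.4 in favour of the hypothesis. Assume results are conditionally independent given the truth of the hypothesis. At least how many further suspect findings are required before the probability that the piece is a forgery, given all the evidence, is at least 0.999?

Prior odds = 0.0125/0.9875 = 1/79.
Combined Bayes factor of the evidence already in hand = (1/3) × 7 × 1.3 = 91/30.
Odds after that evidence = (1/79) × 91/30 = 91/2370.
Target odds = 0.999/0.001 = 999.
Need 2.4ⁿ ≥ 999 ÷ (91/2370) = 2367630/91.
2.4¹¹ ≈15216.8 falls short of 2367630/91 but 2.4¹² ≈36520.3 reaches it, so n = 12.

12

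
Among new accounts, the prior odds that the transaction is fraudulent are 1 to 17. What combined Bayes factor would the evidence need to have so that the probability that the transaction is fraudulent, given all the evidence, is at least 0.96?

408

Prior odds = 1/17.
Target odds = 0.96/0.04 = 24.
Required Bayes factor = 24 ÷ (1/17) = 408.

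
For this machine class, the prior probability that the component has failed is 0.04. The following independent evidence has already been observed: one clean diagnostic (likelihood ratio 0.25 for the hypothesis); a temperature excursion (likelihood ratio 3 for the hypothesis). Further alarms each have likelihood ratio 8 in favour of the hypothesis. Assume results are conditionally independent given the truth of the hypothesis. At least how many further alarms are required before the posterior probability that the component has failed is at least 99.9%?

Prior odds = 0.04/0.96 = 1/24.
Combined Bayes factor of the evidence already in hand = 0.25 × 3 = 0.75.
Odds after that evidence = (1/24) × 0.75 = 0.03125.
Target odds = 0.999/0.001 = 999.
Need 8ⁿ ≥ 999 ÷ 0.03125 = 31968.
8⁴ = 4096 falls short of 31968 but 8⁵ = 32768 reaches it, so n = 5.

5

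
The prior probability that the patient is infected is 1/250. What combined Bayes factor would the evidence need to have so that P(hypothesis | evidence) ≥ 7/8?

Prior odds = 0.004/0.996 = 1/249.
Target odds = 0.875/0.125 = 7.
Required Bayes factor = 7 ÷ (1/249) = 1743.

1743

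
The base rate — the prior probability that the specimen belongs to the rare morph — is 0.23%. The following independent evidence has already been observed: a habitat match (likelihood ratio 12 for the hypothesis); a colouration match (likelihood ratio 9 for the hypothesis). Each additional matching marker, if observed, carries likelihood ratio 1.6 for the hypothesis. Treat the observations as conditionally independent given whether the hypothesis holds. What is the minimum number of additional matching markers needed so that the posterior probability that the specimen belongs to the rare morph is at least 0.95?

Prior odds = 0.0023/0.9977 = 23/9977.
Combined Bayes factor of the evidence already in hand = 12 × 9 = 108.
Odds after that evidence = (23/9977) × 108 = 2484/9977.
Target odds = 0.95/0.05 = 19.
Need 1.6ⁿ ≥ 19 ÷ (2484/9977) = 189563/2484.
1.6⁹ = 134217728/1953125 falls short of 189563/2484 but 1.6¹⁰ ≈109.951 reaches it, so n = 10.

10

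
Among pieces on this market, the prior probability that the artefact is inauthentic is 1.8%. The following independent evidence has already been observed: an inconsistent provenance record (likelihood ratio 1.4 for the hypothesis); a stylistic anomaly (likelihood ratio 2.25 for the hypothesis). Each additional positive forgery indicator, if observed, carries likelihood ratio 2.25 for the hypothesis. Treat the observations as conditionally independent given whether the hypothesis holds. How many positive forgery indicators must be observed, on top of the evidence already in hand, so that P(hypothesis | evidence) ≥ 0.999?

13

Prior odds = 0.018/0.982 = 9/491.
Combined Bayes factor of the evidence already in hand = 1.4 × 2.25 = 3.15.
Odds after that evidence = (9/491) × 3.15 = 567/9820.
Target odds = 0.999/0.001 = 999.
Need 2.25ⁿ ≥ 999 ÷ (567/9820) = 363340/21.
2.25¹² ≈16834.1 falls short of 363340/21 but 2.25¹³ ≈37876.8 reaches it, so n = 13.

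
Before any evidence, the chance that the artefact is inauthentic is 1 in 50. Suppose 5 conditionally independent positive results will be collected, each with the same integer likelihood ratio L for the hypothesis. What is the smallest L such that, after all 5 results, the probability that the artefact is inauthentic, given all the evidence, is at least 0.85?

4

Prior odds = 0.02/0.98 = 1/49.
Target odds = 0.85/0.15 = 17/3.
Need L⁵ ≥ 17/3 ÷ (1/49) = 833/3.
3⁵ = 243 < 833/3 ≤ 1024 = 4⁵, so L = 4.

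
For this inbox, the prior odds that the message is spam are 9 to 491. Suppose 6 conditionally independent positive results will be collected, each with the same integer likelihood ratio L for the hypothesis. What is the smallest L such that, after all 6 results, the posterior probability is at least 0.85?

Prior odds = 9/491.
Target odds = 0.85/0.15 = 17/3.
Need L⁶ ≥ 17/3 ÷ (9/491) = 8347/27.
2⁶ = 64 < 8347/27 ≤ 729 = 3⁶, so L = 3.

3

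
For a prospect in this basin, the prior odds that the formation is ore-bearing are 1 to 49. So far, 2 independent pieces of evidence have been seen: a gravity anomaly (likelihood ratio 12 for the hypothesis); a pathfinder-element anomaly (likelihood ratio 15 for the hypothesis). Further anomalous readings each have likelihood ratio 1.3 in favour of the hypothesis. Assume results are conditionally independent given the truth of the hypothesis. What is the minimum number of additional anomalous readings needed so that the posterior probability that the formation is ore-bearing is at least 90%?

4

Prior odds = 1/49.
Combined Bayes factor of the evidence already in hand = 12 × 15 = 180.
Odds after that evidence = (1/49) × 180 = 180/49.
Target odds = 0.9/0.1 = 9.
Need 1.3ⁿ ≥ 9 ÷ (180/49) = 2.45.
1.3³ = 2.197 falls short of 2.45 but 1.3⁴ = 2.8561 reaches it, so n = 4.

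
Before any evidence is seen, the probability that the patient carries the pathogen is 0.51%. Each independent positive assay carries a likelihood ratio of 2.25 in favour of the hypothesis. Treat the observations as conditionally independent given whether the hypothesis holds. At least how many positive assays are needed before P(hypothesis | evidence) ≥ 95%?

11

Prior odds = 0.0051/0.9949 = 51/9949.
Likelihood ratio per positive assay = 2.25.
Target odds: 0.95 ÷ 0.05 = 19.
Need (51/9949) × 2.25ⁿ ≥ 19, i.e. 2.25ⁿ ≥ 189031/51.
2.25¹⁰ ≈3325.26 falls short of 189031/51 but 2.25¹¹ ≈7481.83 reaches it, so n = 11.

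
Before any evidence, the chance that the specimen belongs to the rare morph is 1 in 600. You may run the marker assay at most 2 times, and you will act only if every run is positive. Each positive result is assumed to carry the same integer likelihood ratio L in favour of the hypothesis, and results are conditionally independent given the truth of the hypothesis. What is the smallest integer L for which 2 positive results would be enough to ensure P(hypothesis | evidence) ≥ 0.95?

Prior odds = (1/600)/(599/600) = 1/599.
Target odds = 0.95/0.05 = 19.
Need L² ≥ 19 ÷ (1/599) = 11381.
106² = 11236 < 11381 ≤ 11449 = 107², so L = 107.

107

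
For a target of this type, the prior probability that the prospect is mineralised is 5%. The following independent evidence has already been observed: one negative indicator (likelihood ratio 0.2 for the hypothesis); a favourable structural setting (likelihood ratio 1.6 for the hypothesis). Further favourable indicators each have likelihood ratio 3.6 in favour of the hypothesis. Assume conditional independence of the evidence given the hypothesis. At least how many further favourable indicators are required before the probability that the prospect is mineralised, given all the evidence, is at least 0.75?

Prior odds = 0.05/0.95 = 1/19.
Combined Bayes factor of the evidence already in hand = 0.2 × 1.6 = 0.32.
Odds after that evidence = (1/19) × 0.32 = 8/475.
Target odds = 0.75/0.25 = 3.
Need 3.6ⁿ ≥ 3 ÷ (8/475) = 178.125.
3.6⁴ = 167.9616 falls short of 178.125 but 3.6⁵ = 604.66176 reaches it, so n = 5.

5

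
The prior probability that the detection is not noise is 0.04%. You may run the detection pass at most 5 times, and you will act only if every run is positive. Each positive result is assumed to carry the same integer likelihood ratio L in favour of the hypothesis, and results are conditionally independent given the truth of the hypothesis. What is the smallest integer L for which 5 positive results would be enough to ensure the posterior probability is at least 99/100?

12

Prior odds = 0.0004/0.9996 = 1/2499.
Target odds = 0.99/0.01 = 99.
Need L⁵ ≥ 99 ÷ (1/2499) = 247401.
11⁵ = 161051 < 247401 ≤ 248832 = 12⁵, so L = 12.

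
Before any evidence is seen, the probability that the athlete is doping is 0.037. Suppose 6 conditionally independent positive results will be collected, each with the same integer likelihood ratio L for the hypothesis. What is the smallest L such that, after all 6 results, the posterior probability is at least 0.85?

Prior odds = 0.037/0.963 = 37/963.
Target odds = 0.85/0.15 = 17/3.
Need L⁶ ≥ 17/3 ÷ (37/963) = 5457/37.
2⁶ = 64 < 5457/37 ≤ 729 = 3⁶, so L = 3.

3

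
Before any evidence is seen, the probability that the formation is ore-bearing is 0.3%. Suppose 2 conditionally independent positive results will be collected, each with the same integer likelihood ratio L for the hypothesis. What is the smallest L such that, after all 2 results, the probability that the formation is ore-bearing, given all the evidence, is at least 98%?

Prior odds = 0.003/0.997 = 3/997.
Target odds = 0.98/0.02 = 49.
Need L² ≥ 49 ÷ (3/997) = 48853/3.
127² = 16129 < 48853/3 ≤ 16384 = 128², so L = 128.

128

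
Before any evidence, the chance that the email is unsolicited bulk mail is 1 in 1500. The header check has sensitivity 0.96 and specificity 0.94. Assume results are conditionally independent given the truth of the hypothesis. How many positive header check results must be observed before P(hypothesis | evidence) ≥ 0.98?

5

Prior odds: (1/1500) ÷ (1499/1500) = 1/1499.
False-positive rate = 1 − 0.94 = 0.06; likelihood ratio of a positive = 0.96/0.06 = 16.
Target posterior odds = 0.98/0.02 = 49.
Require 16ⁿ ≥ 49 ÷ (1/1499) = 73451.
16⁴ = 65536 falls short of 73451 but 16⁵ = 1048576 reaches it, so n = 5.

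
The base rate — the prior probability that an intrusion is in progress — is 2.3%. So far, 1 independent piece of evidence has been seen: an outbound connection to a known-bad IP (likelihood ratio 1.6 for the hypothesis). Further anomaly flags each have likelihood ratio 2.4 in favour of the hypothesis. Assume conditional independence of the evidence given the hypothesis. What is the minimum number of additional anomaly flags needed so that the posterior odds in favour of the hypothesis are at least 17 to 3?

6

Prior odds = 0.023/0.977 = 23/977.
Bayes factor of the evidence already in hand = 1.6.
Odds after that evidence = (23/977) × 1.6 = 184/4885.
Target odds = 17/3.
Need 2.4ⁿ ≥ 17/3 ÷ (184/4885) = 83045/552.
2.4⁵ = 79.62624 falls short of 83045/552 but 2.4⁶ = 2985984/15625 reaches it, so n = 6.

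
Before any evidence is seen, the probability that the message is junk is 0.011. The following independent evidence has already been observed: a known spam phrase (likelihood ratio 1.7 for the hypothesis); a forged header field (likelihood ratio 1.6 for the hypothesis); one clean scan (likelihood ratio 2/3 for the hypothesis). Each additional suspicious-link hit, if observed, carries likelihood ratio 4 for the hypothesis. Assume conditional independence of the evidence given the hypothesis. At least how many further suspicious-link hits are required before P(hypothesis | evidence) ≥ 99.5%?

7

Prior odds = 0.011/0.989 = 11/989.
Combined Bayes factor of the evidence already in hand = 1.7 × 1.6 × (2/3) = 136/75.
Odds after that evidence = (11/989) × 136/75 = 1496/74175.
Target odds = 0.995/0.005 = 199.
Need 4ⁿ ≥ 199 ÷ (1496/74175) = 14760825/1496.
4⁶ = 4096 falls short of 14760825/1496 but 4⁷ = 16384 reaches it, so n = 7.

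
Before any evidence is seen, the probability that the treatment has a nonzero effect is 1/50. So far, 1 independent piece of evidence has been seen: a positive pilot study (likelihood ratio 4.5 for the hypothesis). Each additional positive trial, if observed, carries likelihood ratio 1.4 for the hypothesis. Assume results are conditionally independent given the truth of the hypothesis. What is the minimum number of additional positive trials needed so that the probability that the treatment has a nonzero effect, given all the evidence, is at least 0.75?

Prior odds = 0.02/0.98 = 1/49.
Bayes factor of the evidence already in hand = 4.5.
Odds after that evidence = (1/49) × 4.5 = 9/98.
Target odds = 0.75/0.25 = 3.
Need 1.4ⁿ ≥ 3 ÷ (9/98) = 98/3.
1.4¹⁰ = 282475249/9765625 falls short of 98/3 but 1.4¹¹ ≈40.4957 reaches it, so n = 11.

11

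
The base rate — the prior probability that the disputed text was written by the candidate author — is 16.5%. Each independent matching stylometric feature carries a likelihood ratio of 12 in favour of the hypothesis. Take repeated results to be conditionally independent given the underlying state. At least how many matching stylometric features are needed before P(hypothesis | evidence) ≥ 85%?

2

Prior odds = 0.165/0.835 = 33/167.
Likelihood ratio per matching stylometric feature = 12.
Target posterior odds = 0.85/0.15 = 17/3.
Require 12ⁿ ≥ 17/3 ÷ (33/167) = 2839/99.
12¹ = 12 falls short of 2839/99 but 12² = 144 reaches it, so n = 2.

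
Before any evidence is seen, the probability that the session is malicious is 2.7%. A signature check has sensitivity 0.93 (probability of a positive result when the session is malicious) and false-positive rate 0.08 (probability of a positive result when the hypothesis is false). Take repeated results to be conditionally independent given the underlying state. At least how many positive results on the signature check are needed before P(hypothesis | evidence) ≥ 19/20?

3

Prior odds: 0.027 ÷ 0.973 = 27/973.
Likelihood ratio of a positive result = 0.93/0.08 = 11.625.
Target posterior odds = 0.95/0.05 = 19.
Need (27/973) × 11.625ⁿ ≥ 19, i.e. 11.625ⁿ ≥ 18487/27.
11.625² = 135.140625 falls short of 18487/27 but 11.625³ = 804357/512 reaches it, so n = 3.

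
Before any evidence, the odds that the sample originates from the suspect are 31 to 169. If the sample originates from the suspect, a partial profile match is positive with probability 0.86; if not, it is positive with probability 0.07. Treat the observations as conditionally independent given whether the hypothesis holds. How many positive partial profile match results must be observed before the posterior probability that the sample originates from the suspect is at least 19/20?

2

Prior odds = 31/169.
Likelihood ratio of a positive = 0.86/0.07 = 86/7.
Target posterior odds = 0.95/0.05 = 19.
Need (31/169) × (86/7)ⁿ ≥ 19, i.e. (86/7)ⁿ ≥ 3211/31.
(86/7)¹ = 86/7 falls short of 3211/31 but (86/7)² = 7396/49 reaches it, so n = 2.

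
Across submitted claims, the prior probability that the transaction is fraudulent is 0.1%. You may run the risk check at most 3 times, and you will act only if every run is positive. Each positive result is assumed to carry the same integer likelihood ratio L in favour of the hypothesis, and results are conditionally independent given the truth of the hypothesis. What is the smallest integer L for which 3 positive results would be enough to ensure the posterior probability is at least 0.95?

Prior odds = 0.001/0.999 = 1/999.
Target odds = 0.95/0.05 = 19.
Need L³ ≥ 19 ÷ (1/999) = 18981.
26³ = 17576 < 18981 ≤ 19683 = 27³, so L = 27.

27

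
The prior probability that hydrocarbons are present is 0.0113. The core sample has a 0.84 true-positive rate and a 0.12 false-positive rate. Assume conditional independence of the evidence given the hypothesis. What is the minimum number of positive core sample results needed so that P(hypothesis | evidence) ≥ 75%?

Prior odds: 0.0113 ÷ 0.9887 = 113/9887.
Likelihood ratio of a positive result = 0.84/0.12 = 7.
Target posterior odds = 0.75/0.25 = 3.
Need (113/9887) × 7ⁿ ≥ 3, i.e. 7ⁿ ≥ 29661/113.
7² = 49 falls short of 29661/113 but 7³ = 343 reaches it, so n = 3.

3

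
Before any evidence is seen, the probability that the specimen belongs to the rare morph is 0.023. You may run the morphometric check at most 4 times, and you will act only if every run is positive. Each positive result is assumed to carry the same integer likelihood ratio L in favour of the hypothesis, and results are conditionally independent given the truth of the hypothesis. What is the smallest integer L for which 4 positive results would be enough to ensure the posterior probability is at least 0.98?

7

Prior odds = 0.023/0.977 = 23/977.
Target odds = 0.98/0.02 = 49.
Need L⁴ ≥ 49 ÷ (23/977) = 47873/23.
6⁴ = 1296 < 47873/23 ≤ 2401 = 7⁴, so L = 7.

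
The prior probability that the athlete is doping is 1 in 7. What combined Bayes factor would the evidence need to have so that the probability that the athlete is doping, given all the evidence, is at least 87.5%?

Prior odds = (1/7)/(6/7) = 1/6.
Target odds = 0.875/0.125 = 7.
Required Bayes factor = 7 ÷ (1/6) = 42.

42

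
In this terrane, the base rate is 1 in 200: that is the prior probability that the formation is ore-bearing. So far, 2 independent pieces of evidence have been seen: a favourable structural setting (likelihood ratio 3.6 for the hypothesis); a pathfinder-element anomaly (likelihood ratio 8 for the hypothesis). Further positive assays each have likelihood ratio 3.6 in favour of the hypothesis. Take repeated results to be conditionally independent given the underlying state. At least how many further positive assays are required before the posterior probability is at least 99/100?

6

Prior odds = 0.005/0.995 = 1/199.
Combined Bayes factor of the evidence already in hand = 3.6 × 8 = 28.8.
Odds after that evidence = (1/199) × 28.8 = 144/995.
Target odds = 0.99/0.01 = 99.
Need 3.6ⁿ ≥ 99 ÷ (144/995) = 684.0625.
3.6⁵ = 604.66176 falls short of 684.0625 but 3.6⁶ = 34012224/15625 reaches it, so n = 6.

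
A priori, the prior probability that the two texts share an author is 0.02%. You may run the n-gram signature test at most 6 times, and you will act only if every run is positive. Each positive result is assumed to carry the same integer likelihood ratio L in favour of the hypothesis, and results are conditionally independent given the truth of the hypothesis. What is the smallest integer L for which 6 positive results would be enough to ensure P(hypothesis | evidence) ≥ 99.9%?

Prior odds = 0.0002/0.9998 = 1/4999.
Target odds = 0.999/0.001 = 999.
Need L⁶ ≥ 999 ÷ (1/4999) = 4994001.
13⁶ = 4826809 < 4994001 ≤ 7529536 = 14⁶, so L = 14.

14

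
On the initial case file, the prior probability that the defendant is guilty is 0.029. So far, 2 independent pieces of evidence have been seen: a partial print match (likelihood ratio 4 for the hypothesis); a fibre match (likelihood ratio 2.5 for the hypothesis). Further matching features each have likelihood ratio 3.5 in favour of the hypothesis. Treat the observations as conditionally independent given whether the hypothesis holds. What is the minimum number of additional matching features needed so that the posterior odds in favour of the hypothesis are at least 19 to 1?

4

Prior odds = 0.029/0.971 = 29/971.
Combined Bayes factor of the evidence already in hand = 4 × 2.5 = 10.
Odds after that evidence = (29/971) × 10 = 290/971.
Target odds = 19.
Need 3.5ⁿ ≥ 19 ÷ (290/971) = 18449/290.
3.5³ = 42.875 falls short of 18449/290 but 3.5⁴ = 150.0625 reaches it, so n = 4.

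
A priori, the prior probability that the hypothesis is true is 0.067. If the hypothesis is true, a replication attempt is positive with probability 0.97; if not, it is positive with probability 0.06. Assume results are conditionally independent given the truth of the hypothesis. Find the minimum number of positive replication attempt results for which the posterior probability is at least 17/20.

2

Prior odds: 0.067 ÷ 0.933 = 67/933.
Likelihood ratio of a positive = 0.97/0.06 = 97/6.
Target odds: 0.85 ÷ 0.15 = 17/3.
Need (67/933) × (97/6)ⁿ ≥ 17/3, i.e. (97/6)ⁿ ≥ 5287/67.
(97/6)¹ = 97/6 falls short of 5287/67 but (97/6)² = 9409/36 reaches it, so n = 2.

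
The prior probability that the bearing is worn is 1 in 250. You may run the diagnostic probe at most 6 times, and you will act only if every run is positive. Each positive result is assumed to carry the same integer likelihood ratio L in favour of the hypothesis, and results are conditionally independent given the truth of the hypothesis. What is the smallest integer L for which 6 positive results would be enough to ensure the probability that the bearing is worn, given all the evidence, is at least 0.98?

Prior odds = 0.004/0.996 = 1/249.
Target odds = 0.98/0.02 = 49.
Need L⁶ ≥ 49 ÷ (1/249) = 12201.
4⁶ = 4096 < 12201 ≤ 15625 = 5⁶, so L = 5.

5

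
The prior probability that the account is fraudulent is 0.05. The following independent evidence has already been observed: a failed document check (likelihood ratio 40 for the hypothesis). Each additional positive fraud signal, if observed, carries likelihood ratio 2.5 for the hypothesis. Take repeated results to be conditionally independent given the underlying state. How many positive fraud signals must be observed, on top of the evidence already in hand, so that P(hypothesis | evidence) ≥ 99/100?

5

Prior odds = 0.05/0.95 = 1/19.
Bayes factor of the evidence already in hand = 40.
Odds after that evidence = (1/19) × 40 = 40/19.
Target odds = 0.99/0.01 = 99.
Need 2.5ⁿ ≥ 99 ÷ (40/19) = 47.025.
2.5⁴ = 39.0625 falls short of 47.025 but 2.5⁵ = 97.65625 reaches it, so n = 5.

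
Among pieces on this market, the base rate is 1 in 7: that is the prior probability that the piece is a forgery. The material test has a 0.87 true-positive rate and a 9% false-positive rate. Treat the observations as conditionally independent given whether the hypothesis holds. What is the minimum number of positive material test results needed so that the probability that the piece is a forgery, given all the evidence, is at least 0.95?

Prior odds: (1/7) ÷ (6/7) = 1/6.
Likelihood ratio of a positive result = 0.87/0.09 = 29/3.
Target odds: 0.95 ÷ 0.05 = 19.
Need (1/6) × (29/3)ⁿ ≥ 19, i.e. (29/3)ⁿ ≥ 114.
(29/3)² = 841/9 falls short of 114 but (29/3)³ = 24389/27 reaches it, so n = 3.

3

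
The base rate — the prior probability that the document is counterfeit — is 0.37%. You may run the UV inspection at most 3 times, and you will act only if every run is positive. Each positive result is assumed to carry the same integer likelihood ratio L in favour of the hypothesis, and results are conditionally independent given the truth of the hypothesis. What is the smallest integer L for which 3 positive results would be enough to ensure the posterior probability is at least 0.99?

30

Prior odds = 0.0037/0.9963 = 37/9963.
Target odds = 0.99/0.01 = 99.
Need L³ ≥ 99 ÷ (37/9963) = 986337/37.
29³ = 24389 < 986337/37 ≤ 27000 = 30³, so L = 30.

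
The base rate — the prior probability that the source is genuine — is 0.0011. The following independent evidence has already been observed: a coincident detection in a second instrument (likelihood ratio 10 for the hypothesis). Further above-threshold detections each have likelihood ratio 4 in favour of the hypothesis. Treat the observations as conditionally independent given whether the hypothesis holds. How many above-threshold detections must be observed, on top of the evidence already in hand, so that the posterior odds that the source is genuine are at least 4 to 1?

5

Prior odds = 0.0011/0.9989 = 11/9989.
Bayes factor of the evidence already in hand = 10.
Odds after that evidence = (11/9989) × 10 = 110/9989.
Target odds = 4.
Need 4ⁿ ≥ 4 ÷ (110/9989) = 19978/55.
4⁴ = 256 falls short of 19978/55 but 4⁵ = 1024 reaches it, so n = 5.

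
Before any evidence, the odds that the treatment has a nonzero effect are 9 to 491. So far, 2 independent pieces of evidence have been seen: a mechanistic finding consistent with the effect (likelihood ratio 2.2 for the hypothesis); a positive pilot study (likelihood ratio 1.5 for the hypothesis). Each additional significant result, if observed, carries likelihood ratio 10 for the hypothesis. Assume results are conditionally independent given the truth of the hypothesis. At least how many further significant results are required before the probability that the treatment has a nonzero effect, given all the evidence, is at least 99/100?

Prior odds = 9/491.
Combined Bayes factor of the evidence already in hand = 2.2 × 1.5 = 3.3.
Odds after that evidence = (9/491) × 3.3 = 297/4910.
Target odds = 0.99/0.01 = 99.
Need 10ⁿ ≥ 99 ÷ (297/4910) = 4910/3.
10³ = 1000 falls short of 4910/3 but 10⁴ = 10000 reaches it, so n = 4.

4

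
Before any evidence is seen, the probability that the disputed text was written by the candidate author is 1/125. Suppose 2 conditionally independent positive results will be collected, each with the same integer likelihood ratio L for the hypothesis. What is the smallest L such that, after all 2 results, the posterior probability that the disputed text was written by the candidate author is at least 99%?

Prior odds = 0.008/0.992 = 1/124.
Target odds = 0.99/0.01 = 99.
Need L² ≥ 99 ÷ (1/124) = 12276.
110² = 12100 < 12276 ≤ 12321 = 111², so L = 111.

111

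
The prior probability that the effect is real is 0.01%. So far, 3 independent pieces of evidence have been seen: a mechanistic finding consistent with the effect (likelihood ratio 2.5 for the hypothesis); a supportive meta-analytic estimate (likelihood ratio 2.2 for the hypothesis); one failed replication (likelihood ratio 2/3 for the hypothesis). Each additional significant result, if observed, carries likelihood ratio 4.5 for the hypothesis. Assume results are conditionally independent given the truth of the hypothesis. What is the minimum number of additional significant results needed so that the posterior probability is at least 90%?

Prior odds = 0.0001/0.9999 = 1/9999.
Combined Bayes factor of the evidence already in hand = 2.5 × 2.2 × (2/3) = 11/3.
Odds after that evidence = (1/9999) × 11/3 = 1/2727.
Target odds = 0.9/0.1 = 9.
Need 4.5ⁿ ≥ 9 ÷ (1/2727) = 24543.
4.5⁶ = 8303.765625 falls short of 24543 but 4.5⁷ = 4782969/128 reaches it, so n = 7.

7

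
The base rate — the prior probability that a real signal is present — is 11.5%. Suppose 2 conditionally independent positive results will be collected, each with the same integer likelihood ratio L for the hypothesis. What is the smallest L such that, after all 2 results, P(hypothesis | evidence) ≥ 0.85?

7

Prior odds = 0.115/0.885 = 23/177.
Target odds = 0.85/0.15 = 17/3.
Need L² ≥ 17/3 ÷ (23/177) = 1003/23.
6² = 36 < 1003/23 ≤ 49 = 7², so L = 7.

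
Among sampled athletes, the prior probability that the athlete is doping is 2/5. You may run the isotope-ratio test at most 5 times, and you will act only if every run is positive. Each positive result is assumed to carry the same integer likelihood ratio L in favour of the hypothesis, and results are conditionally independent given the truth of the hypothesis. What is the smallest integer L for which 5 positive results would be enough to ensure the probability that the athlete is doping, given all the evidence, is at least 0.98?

Prior odds = 0.4/0.6 = 2/3.
Target odds = 0.98/0.02 = 49.
Need L⁵ ≥ 49 ÷ (2/3) = 73.5.
2⁵ = 32 < 73.5 ≤ 243 = 3⁵, so L = 3.

3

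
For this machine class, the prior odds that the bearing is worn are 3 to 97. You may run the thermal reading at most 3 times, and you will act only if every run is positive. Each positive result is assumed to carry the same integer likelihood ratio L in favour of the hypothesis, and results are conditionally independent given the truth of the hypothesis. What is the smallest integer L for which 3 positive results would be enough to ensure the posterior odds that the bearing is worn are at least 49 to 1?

12

Prior odds = 3/97.
Target odds = 49.
Need L³ ≥ 49 ÷ (3/97) = 4753/3.
11³ = 1331 < 4753/3 ≤ 1728 = 12³, so L = 12.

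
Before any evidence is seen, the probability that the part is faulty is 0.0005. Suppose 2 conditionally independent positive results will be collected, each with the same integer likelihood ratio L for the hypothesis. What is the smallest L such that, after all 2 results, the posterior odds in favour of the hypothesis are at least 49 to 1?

313

Prior odds = 0.0005/0.9995 = 1/1999.
Target odds = 49.
Need L² ≥ 49 ÷ (1/1999) = 97951.
312² = 97344 < 97951 ≤ 97969 = 313², so L = 313.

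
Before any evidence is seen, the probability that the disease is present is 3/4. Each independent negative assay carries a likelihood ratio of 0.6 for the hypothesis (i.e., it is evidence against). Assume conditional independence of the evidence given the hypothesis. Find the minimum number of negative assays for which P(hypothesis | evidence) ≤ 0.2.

5

Prior odds: 0.75 ÷ 0.25 = 3.
Likelihood ratio per negative assay = 0.6.
Target posterior odds = 0.2/0.8 = 0.25.
Require 0.6ⁿ ≤ 0.25 ÷ 3 = 1/12.
0.6⁴ = 0.1296 is still above 1/12 but 0.6⁵ = 0.07776 is at or below it, so n = 5.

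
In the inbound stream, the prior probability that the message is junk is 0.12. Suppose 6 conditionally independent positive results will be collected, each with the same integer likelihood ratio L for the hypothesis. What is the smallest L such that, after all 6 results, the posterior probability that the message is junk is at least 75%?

2

Prior odds = 0.12/0.88 = 3/22.
Target odds = 0.75/0.25 = 3.
Need L⁶ ≥ 3 ÷ (3/22) = 22.
1⁶ = 1 < 22 ≤ 64 = 2⁶, so L = 2.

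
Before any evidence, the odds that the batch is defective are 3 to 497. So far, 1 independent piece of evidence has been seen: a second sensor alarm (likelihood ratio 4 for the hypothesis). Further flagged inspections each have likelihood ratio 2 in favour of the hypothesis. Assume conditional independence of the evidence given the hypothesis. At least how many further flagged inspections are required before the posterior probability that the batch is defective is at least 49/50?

Prior odds = 3/497.
Bayes factor of the evidence already in hand = 4.
Odds after that evidence = (3/497) × 4 = 12/497.
Target odds = 0.98/0.02 = 49.
Need 2ⁿ ≥ 49 ÷ (12/497) = 24353/12.
2¹⁰ = 1024 falls short of 24353/12 but 2¹¹ = 2048 reaches it, so n = 11.

11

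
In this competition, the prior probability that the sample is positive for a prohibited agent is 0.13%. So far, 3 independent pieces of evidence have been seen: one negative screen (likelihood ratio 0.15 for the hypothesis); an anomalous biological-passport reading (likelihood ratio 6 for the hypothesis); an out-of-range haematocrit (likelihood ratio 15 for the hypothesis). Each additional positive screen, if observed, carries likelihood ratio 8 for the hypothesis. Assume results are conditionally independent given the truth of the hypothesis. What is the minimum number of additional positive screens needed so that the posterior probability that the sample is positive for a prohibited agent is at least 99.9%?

6

Prior odds = 0.0013/0.9987 = 13/9987.
Combined Bayes factor of the evidence already in hand = 0.15 × 6 × 15 = 13.5.
Odds after that evidence = (13/9987) × 13.5 = 117/6658.
Target odds = 0.999/0.001 = 999.
Need 8ⁿ ≥ 999 ÷ (117/6658) = 739038/13.
8⁵ = 32768 falls short of 739038/13 but 8⁶ = 262144 reaches it, so n = 6.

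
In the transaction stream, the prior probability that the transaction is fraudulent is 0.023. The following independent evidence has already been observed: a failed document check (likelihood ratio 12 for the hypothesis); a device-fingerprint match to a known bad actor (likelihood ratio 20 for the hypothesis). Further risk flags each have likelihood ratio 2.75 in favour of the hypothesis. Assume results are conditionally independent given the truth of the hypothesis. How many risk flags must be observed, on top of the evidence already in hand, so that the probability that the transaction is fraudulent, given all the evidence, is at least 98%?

Prior odds = 0.023/0.977 = 23/977.
Combined Bayes factor of the evidence already in hand = 12 × 20 = 240.
Odds after that evidence = (23/977) × 240 = 5520/977.
Target odds = 0.98/0.02 = 49.
Need 2.75ⁿ ≥ 49 ÷ (5520/977) = 47873/5520.
2.75² = 7.5625 falls short of 47873/5520 but 2.75³ = 20.796875 reaches it, so n = 3.

3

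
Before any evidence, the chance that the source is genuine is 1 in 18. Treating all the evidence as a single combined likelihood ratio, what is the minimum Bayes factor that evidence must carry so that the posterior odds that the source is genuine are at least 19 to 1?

323

Prior odds = (1/18)/(17/18) = 1/17.
Target odds = 19.
Required Bayes factor = 19 ÷ (1/17) = 323.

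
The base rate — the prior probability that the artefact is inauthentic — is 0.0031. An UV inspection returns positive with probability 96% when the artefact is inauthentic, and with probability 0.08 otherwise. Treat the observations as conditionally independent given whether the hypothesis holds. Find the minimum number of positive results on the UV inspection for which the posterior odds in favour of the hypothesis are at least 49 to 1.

Prior odds = 0.0031/0.9969 = 31/9969.
Likelihood ratio of a positive result = 0.96/0.08 = 12.
Target odds = 49.
Need (31/9969) × 12ⁿ ≥ 49, i.e. 12ⁿ ≥ 488481/31.
12³ = 1728 falls short of 488481/31 but 12⁴ = 20736 reaches it, so n = 4.

4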